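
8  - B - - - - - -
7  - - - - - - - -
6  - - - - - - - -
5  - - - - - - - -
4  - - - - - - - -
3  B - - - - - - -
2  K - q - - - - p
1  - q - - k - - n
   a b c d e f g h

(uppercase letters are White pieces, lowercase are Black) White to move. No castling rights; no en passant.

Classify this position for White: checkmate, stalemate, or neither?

checkmate

White to move; white king on a2.
In check: yes, from the black queen on b1 and the black queen on c2.
King squares — a1: attacked by Qb1; b1: attacked by Qc2; b2: attacked by Qb1; a3: own bishop; b3: attacked by Qb1.
Legal moves for White: none.
In check with no legal moves → checkmate.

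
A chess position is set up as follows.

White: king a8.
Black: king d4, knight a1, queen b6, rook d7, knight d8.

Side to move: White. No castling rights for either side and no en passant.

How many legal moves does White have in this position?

White to move; king on a8.
In check: no.
Legal moves: none.
Count: 0.

0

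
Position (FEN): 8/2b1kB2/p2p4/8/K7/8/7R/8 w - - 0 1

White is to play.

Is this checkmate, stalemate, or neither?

neither

White to move; white king on a4.
In check: no.
Legal moves for White include: Bg8, Be8, Bg6, Be6, Bh5, Bd5, Bc4, Bb3, Ba2, Kb4, Kb3, Ka3, Rh8, Rh7, Rh6, Rh5, Rh4, Rh3, ... (list truncated; more exist).
White has legal moves and is not in check → neither.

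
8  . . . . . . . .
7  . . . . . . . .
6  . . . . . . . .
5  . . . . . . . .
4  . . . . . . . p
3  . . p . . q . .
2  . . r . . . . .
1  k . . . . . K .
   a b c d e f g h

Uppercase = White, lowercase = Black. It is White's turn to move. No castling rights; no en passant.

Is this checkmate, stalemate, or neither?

White to move; white king on g1.
In check: no.
King squares — f1: attacked by Qf3; h1: attacked by Qf3; f2: attacked by Rc2; g2: attacked by Rc2; h2: attacked by Rc2.
Legal moves for White: none.
Not in check and no legal moves → stalemate.

stalemate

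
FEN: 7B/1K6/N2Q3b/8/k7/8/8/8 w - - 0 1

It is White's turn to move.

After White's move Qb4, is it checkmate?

After Qb4: black king on a4; in check: yes, from the white queen on b4.
King squares — a3: attacked by Qb4; b3: attacked by Qb4; b4: attacked by Na6; a5: attacked by Qb4; b5: attacked by Qb4.
Black has no legal moves → checkmate.

yes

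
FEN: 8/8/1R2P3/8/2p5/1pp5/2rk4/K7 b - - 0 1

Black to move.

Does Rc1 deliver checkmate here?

After Rc1: white king on a1; in check: yes, from the black rook on c1.
King squares — b1: attacked by Rc1; a2: attacked by Pb3; b2: attacked by Pc3.
White has no legal moves → checkmate.

yes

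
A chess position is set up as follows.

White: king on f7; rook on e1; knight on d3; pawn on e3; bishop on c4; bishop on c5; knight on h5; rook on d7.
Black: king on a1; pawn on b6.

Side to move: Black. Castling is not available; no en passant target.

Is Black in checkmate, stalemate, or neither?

checkmate

Black to move; black king on a1.
In check: yes, from the white rook on e1.
King squares — b1: attacked by Re1; a2: attacked by Bc4; b2: attacked by Nd3.
Legal moves for Black: none.
In check with no legal moves → checkmate.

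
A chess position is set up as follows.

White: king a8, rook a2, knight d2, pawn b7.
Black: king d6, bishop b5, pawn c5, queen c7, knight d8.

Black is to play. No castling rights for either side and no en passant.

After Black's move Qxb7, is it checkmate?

After Qxb7: white king on a8; in check: yes, from the black queen on b7.
King squares — a7: attacked by Qb7; b7: attacked by Nd8; b8: attacked by Qb7.
White has no legal moves → checkmate.

yes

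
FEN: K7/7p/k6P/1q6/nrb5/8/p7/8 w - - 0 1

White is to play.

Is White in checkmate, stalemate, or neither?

White to move; white king on a8.
In check: no.
King squares — a7: attacked by Ka6; b7: attacked by Qb5; b8: attacked by Qb5.
Legal moves for White: none.
Not in check and no legal moves → stalemate.

stalemate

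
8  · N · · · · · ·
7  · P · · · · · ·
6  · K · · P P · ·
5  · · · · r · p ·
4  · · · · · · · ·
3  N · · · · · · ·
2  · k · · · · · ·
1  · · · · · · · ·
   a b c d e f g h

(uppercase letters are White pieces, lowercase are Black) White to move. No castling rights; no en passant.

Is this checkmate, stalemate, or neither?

neither

White to move; white king on b6.
In check: no.
Legal moves for White: Nd7, Nc6, Na6, Kc7, Ka7, Kc6, Ka6, Nb5, Nc4+, Nc2, Nb1, f7, e7.
White has 13 legal moves and is not in check → neither.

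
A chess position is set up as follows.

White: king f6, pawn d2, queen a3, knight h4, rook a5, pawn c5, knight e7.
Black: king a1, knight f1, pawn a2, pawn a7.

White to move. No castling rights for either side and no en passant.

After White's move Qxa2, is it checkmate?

After Qxa2: black king on a1; in check: yes, from the white queen on a2.
King squares — b1: attacked by Qa2; a2: attacked by Ra5; b2: attacked by Qa2.
Black has no legal moves → checkmate.

yes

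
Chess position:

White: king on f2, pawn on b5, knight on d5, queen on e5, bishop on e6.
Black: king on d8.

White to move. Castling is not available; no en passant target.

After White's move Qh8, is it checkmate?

yes

After Qh8: black king on d8; in check: yes, from the white queen on h8.
King squares — c7: attacked by Nd5; d7: attacked by Be6; e7: attacked by Nd5; c8: attacked by Be6; e8: attacked by Qh8.
Black has no legal moves → checkmate.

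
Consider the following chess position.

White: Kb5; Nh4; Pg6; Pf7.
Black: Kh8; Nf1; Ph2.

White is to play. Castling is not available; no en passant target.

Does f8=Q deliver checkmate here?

After f8=Q: black king on h8; in check: yes, from the white queen on f8.
King squares — g7: attacked by Qf8; h7: attacked by Pg6; g8: attacked by Qf8.
Black has no legal moves → checkmate.

yes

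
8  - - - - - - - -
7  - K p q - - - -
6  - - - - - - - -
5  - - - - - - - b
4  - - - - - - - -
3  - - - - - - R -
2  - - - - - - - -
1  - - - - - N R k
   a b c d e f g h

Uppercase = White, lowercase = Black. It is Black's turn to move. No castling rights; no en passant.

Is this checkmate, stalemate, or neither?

checkmate

Black to move; black king on h1.
In check: yes, from the white rook on g1.
King squares — g1: attacked by Rg3; g2: attacked by Rg1; h2: attacked by Nf1.
Legal moves for Black: none.
In check with no legal moves → checkmate.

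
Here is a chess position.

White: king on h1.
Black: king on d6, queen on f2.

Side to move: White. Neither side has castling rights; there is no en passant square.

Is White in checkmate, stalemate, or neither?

stalemate

White to move; white king on h1.
In check: no.
King squares — g1: attacked by Qf2; g2: attacked by Qf2; h2: attacked by Qf2.
Legal moves for White: none.
Not in check and no legal moves → stalemate.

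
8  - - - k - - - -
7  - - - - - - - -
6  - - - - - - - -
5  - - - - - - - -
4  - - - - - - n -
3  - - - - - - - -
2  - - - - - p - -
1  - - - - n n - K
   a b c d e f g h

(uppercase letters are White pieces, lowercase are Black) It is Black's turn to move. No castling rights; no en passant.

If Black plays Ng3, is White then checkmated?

After Ng3: white king on h1; in check: yes, from the black knight on g3.
King squares — g1: attacked by Pf2; g2: attacked by Ne1; h2: attacked by Ng4.
White has no legal moves → checkmate.

yes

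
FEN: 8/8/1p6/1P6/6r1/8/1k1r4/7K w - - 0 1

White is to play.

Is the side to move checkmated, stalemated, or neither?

stalemate

White to move; white king on h1.
In check: no.
King squares — g1: attacked by Rg4; g2: attacked by Rd2; h2: attacked by Rd2.
Legal moves for White: none.
Not in check and no legal moves → stalemate.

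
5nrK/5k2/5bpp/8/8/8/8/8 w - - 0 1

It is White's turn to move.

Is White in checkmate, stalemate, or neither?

checkmate

White to move; white king on h8.
In check: yes, from the black bishop on f6 and the black rook on g8.
King squares — g7: attacked by Bf6; h7: attacked by Nf8; g8: attacked by Kf7.
Legal moves for White: none.
In check with no legal moves → checkmate.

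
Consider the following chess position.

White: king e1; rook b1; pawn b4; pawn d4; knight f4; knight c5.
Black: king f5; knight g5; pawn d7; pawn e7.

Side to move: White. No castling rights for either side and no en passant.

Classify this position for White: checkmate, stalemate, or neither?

neither

White to move; white king on e1.
In check: no.
Legal moves for White include: Nxd7, Nb7, Nce6, Na6, Ne4, Na4, Ncd3, Nb3, Ng6, Nfe6, Nh5, Nd5, Nh3, Nfd3, Ng2, Ne2, Kf2, Ke2, ... (list truncated; more exist).
White has legal moves and is not in check → neither.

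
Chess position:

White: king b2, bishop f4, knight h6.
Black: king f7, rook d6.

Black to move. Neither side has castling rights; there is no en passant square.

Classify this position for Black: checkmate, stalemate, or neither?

Black to move; black king on f7.
In check: yes, from the white knight on h6.
Legal moves for Black: Kf8, Ke8, Kg7, Ke7, Kg6, Kf6, Ke6, Rxh6.
Black is in check but has 8 legal moves → neither.

neither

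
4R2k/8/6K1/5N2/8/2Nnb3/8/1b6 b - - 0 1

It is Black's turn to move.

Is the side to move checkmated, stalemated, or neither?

Black to move; black king on h8.
In check: yes, from the white rook on e8.
King squares — g7: attacked by Nf5; h7: attacked by Kg6; g8: attacked by Re8.
Legal moves for Black: none.
In check with no legal moves → checkmate.

checkmate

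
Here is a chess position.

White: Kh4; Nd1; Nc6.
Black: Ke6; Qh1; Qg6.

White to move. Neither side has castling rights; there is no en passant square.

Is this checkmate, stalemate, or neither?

checkmate

White to move; white king on h4.
In check: yes, from the black queen on h1.
King squares — g3: attacked by Qg6; h3: attacked by Qh1; g4: attacked by Qg6; g5: attacked by Qg6; h5: attacked by Qh1.
Legal moves for White: none.
In check with no legal moves → checkmate.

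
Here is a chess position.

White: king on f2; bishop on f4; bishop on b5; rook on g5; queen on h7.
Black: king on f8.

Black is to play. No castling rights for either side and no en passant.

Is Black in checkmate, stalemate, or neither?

stalemate

Black to move; black king on f8.
In check: no.
King squares — e7: attacked by Qh7; f7: attacked by Qh7; g7: attacked by Rg5; e8: attacked by Bb5; g8: attacked by Rg5.
Legal moves for Black: none.
Not in check and no legal moves → stalemate.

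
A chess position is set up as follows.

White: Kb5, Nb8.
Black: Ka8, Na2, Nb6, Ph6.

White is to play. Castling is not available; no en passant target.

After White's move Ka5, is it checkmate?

After Ka5: black king on a8; in check: no.
Black is not in check, so this cannot be checkmate.

no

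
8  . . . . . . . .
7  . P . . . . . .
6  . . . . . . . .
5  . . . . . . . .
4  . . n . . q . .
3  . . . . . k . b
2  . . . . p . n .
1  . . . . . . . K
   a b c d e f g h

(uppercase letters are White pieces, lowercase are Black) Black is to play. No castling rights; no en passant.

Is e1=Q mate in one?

After e1=Q: white king on h1; in check: yes, from the black queen on e1.
King squares — g1: attacked by Qe1; g2: attacked by Kf3; h2: attacked by Qf4.
White has no legal moves → checkmate.

yes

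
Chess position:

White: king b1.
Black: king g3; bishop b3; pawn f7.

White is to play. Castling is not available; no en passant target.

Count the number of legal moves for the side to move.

White to move; king on b1.
In check: no.
Legal moves: Kb2, Kc1, Ka1.
Count: 3.

3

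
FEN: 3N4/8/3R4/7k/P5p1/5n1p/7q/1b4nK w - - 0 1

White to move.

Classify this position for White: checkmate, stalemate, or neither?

checkmate

White to move; white king on h1.
In check: yes, from the black queen on h2.
King squares — g1: attacked by Qh2; g2: attacked by Qh2; h2: attacked by Nf3.
Legal moves for White: none.
In check with no legal moves → checkmate.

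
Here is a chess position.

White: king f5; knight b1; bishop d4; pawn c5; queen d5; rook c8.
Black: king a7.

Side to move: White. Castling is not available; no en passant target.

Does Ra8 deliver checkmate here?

After Ra8: black king on a7; in check: yes, from the white rook on a8.
King squares — a6: attacked by Ra8; b6: attacked by Pc5; b7: attacked by Qd5; a8: attacked by Qd5; b8: attacked by Ra8.
Black has no legal moves → checkmate.

yes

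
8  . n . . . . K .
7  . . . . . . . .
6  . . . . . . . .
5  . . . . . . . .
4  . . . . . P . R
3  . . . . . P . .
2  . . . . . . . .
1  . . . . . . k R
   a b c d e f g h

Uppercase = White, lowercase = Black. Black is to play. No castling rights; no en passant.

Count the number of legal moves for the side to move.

2

Black to move; king on g1.
In check: yes, from the white rook on h1.
Legal moves: Kg2, Kf2.
Count: 2.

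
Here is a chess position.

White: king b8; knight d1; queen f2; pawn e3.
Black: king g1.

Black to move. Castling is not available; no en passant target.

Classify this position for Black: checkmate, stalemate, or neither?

Black to move; black king on g1.
In check: yes, from the white queen on f2.
Legal moves for Black: Kh1.
Black is in check but has 1 legal move → neither.

neither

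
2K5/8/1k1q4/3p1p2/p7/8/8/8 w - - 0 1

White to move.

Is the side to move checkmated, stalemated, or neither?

stalemate

White to move; white king on c8.
In check: no.
King squares — b7: attacked by Kb6; c7: attacked by Kb6; d7: attacked by Qd6; b8: attacked by Qd6; d8: attacked by Qd6.
Legal moves for White: none.
Not in check and no legal moves → stalemate.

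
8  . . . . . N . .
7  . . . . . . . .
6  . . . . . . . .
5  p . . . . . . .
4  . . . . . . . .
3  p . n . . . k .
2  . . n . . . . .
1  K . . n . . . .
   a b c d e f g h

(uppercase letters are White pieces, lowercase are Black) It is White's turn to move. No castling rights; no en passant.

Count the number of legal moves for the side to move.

0

White to move; king on a1.
In check: yes, from the black knight on c2.
Legal moves: none.
Count: 0.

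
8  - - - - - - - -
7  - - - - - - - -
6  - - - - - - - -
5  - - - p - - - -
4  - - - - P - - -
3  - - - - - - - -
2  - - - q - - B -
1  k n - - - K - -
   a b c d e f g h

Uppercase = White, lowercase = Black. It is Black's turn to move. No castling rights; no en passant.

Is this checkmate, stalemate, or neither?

neither

Black to move; black king on a1.
In check: no.
Legal moves for Black include: Qh6, Qg5, Qa5, Qf4+, Qd4, Qb4, Qe3, Qd3+, Qc3, Qxg2+, Qf2+, Qe2+, Qc2, Qb2, Qa2, Qe1+, Qd1+, Qc1+, ... (list truncated; more exist).
Black has legal moves and is not in check → neither.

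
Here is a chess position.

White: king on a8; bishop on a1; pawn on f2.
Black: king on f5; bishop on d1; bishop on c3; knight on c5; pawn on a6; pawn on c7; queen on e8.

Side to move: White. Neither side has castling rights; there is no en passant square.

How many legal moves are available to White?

White to move; king on a8.
In check: yes, from the black queen on e8.
Legal moves: Ka7.
Count: 1.

1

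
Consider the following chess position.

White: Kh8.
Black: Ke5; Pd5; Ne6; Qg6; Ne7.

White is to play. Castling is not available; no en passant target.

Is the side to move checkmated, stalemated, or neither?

stalemate

White to move; white king on h8.
In check: no.
King squares — g7: attacked by Ne6; h7: attacked by Qg6; g8: attacked by Qg6.
Legal moves for White: none.
Not in check and no legal moves → stalemate.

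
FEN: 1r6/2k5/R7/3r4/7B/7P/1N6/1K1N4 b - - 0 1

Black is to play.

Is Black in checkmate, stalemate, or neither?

Black to move; black king on c7.
In check: no.
Legal moves for Black include: Rh8, Rg8, Rf8, Re8, Rbd8, Rc8, Ra8, Rb7, Rb6, Rbb5, Rb4, Rb3, Rxb2+, Kc8, Kd7, Kb7, Rdd8, Rd7, ... (list truncated; more exist).
Black has legal moves and is not in check → neither.

neither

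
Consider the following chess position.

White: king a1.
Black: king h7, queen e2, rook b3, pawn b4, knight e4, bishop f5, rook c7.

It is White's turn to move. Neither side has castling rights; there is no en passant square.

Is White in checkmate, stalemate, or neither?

stalemate

White to move; white king on a1.
In check: no.
King squares — b1: attacked by Rb3; a2: attacked by Qe2; b2: attacked by Qe2.
Legal moves for White: none.
Not in check and no legal moves → stalemate.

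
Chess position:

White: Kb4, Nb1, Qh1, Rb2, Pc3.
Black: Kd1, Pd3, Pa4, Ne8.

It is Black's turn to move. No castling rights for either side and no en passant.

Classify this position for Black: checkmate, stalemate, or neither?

checkmate

Black to move; black king on d1.
In check: yes, from the white queen on h1.
King squares — c1: attacked by Qh1; e1: attacked by Qh1; c2: attacked by Rb2; d2: attacked by Nb1; e2: attacked by Rb2.
Legal moves for Black: none.
In check with no legal moves → checkmate.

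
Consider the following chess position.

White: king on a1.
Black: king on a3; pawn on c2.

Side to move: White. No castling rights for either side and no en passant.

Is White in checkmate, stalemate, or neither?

stalemate

White to move; white king on a1.
In check: no.
King squares — b1: attacked by Pc2; a2: attacked by Ka3; b2: attacked by Ka3.
Legal moves for White: none.
Not in check and no legal moves → stalemate.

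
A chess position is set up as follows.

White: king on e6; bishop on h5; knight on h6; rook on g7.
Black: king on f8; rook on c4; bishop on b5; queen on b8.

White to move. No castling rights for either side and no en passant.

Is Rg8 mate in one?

After Rg8: black king on f8; in check: yes, from the white rook on g8.
King squares — e7: attacked by Ke6; f7: attacked by Bh5; g7: attacked by Rg8; e8: attacked by Bh5; g8: attacked by Nh6.
Black has no legal moves → checkmate.

yes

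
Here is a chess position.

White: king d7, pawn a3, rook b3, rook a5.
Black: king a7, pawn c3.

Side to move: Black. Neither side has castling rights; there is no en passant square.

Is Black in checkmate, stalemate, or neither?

checkmate

Black to move; black king on a7.
In check: yes, from the white rook on a5.
King squares — a6: attacked by Ra5; b6: attacked by Rb3; b7: attacked by Rb3; a8: attacked by Ra5; b8: attacked by Rb3.
Legal moves for Black: none.
In check with no legal moves → checkmate.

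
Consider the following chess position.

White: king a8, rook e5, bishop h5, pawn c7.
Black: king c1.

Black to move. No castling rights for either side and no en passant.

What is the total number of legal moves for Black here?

Black to move; king on c1.
In check: no.
Legal moves: Kd2, Kc2, Kb2, Kb1.
Count: 4.

4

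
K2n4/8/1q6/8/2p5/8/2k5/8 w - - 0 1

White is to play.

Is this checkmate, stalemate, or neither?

White to move; white king on a8.
In check: no.
King squares — a7: attacked by Qb6; b7: attacked by Qb6; b8: attacked by Qb6.
Legal moves for White: none.
Not in check and no legal moves → stalemate.

stalemate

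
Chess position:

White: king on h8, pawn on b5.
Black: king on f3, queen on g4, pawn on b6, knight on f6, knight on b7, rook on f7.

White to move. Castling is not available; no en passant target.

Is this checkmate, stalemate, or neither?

White to move; white king on h8.
In check: no.
King squares — g7: attacked by Qg4; h7: attacked by Nf6; g8: attacked by Qg4.
Legal moves for White: none.
Not in check and no legal moves → stalemate.

stalemate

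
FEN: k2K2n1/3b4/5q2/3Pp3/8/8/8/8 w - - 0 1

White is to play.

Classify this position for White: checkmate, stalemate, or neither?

White to move; white king on d8.
In check: yes, from the black queen on f6.
Legal moves for White: Kxd7, Kc7.
White is in check but has 2 legal moves → neither.

neither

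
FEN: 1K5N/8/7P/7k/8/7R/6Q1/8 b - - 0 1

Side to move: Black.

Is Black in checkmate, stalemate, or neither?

checkmate

Black to move; black king on h5.
In check: yes, from the white rook on h3.
King squares — g4: attacked by Qg2; h4: attacked by Rh3; g5: attacked by Qg2; g6: attacked by Qg2; h6: attacked by Rh3.
Legal moves for Black: none.
In check with no legal moves → checkmate.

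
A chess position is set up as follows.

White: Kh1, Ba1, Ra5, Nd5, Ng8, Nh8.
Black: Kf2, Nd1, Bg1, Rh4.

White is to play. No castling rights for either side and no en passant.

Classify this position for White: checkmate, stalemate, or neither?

checkmate

White to move; white king on h1.
In check: yes, from the black rook on h4.
King squares — g1: attacked by Kf2; g2: attacked by Kf2; h2: attacked by Bg1.
Legal moves for White: none.
In check with no legal moves → checkmate.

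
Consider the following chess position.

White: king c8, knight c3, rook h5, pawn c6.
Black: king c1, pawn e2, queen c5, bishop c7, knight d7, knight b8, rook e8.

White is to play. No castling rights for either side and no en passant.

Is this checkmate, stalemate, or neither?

White to move; white king on c8.
In check: yes, from the black rook on e8.
King squares — b7: available; c7: available; d7: attacked by Nb8; b8: attacked by Bc7; d8: attacked by Bc7.
Legal moves for White: Kxc7, Kb7.
White is in check but has 2 legal moves → neither.

neither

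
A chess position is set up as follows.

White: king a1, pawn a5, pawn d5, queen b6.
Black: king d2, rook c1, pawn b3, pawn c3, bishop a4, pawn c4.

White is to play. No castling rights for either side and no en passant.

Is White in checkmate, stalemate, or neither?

checkmate

White to move; white king on a1.
In check: yes, from the black rook on c1.
King squares — b1: attacked by Rc1; a2: attacked by Pb3; b2: attacked by Pc3.
Legal moves for White: none.
In check with no legal moves → checkmate.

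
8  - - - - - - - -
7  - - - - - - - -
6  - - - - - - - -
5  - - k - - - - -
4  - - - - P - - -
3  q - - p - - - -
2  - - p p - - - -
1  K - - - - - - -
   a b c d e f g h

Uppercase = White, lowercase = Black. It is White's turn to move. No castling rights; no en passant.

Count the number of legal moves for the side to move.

0

White to move; king on a1.
In check: yes, from the black queen on a3.
Legal moves: none.
Count: 0.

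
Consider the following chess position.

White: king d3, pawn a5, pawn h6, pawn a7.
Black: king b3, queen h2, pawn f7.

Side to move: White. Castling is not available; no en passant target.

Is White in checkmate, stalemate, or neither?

White to move; white king on d3.
In check: no.
Legal moves for White: Ke4, Kd4, Ke3, a8=Q, a8=R, a8=B, a8=N, h7, a6.
White has 9 legal moves and is not in check → neither.

neither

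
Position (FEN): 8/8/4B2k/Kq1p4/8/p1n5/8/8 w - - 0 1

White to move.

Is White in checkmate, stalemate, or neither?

White to move; white king on a5.
In check: yes, from the black queen on b5.
King squares — a4: attacked by Nc3; b4: attacked by Qb5; b5: attacked by Nc3; a6: attacked by Qb5; b6: attacked by Qb5.
Legal moves for White: none.
In check with no legal moves → checkmate.

checkmate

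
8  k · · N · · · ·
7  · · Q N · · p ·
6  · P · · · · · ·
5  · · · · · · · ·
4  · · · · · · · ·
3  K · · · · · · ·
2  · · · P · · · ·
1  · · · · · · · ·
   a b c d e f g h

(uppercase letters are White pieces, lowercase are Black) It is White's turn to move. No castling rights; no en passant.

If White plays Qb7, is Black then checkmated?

After Qb7: black king on a8; in check: yes, from the white queen on b7.
King squares — a7: attacked by Pb6; b7: attacked by Nd8; b8: attacked by Qb7.
Black has no legal moves → checkmate.

yes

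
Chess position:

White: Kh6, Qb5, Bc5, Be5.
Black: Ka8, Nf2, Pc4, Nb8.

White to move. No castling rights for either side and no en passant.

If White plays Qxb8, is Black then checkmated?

yes

After Qxb8: black king on a8; in check: yes, from the white queen on b8.
King squares — a7: attacked by Bc5; b7: attacked by Qb8; b8: attacked by Be5.
Black has no legal moves → checkmate.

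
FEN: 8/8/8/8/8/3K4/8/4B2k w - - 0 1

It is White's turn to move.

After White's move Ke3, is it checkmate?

no

After Ke3: black king on h1; in check: no.
Black is not in check, so this cannot be checkmate.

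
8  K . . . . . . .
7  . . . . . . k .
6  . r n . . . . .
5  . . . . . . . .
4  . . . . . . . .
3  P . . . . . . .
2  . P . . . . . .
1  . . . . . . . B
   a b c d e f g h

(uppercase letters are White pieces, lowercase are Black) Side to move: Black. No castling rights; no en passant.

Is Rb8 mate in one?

After Rb8: white king on a8; in check: yes, from the black rook on b8.
King squares — a7: attacked by Nc6; b7: attacked by Rb8; b8: attacked by Nc6.
White has no legal moves → checkmate.

yes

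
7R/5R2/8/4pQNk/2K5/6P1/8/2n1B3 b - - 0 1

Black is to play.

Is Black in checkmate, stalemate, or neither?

Black to move; black king on h5.
In check: yes, from the white rook on h8.
King squares — g4: attacked by Qf5; h4: attacked by Pg3; g5: attacked by Qf5; g6: attacked by Qf5; h6: attacked by Rh8.
Legal moves for Black: none.
In check with no legal moves → checkmate.

checkmate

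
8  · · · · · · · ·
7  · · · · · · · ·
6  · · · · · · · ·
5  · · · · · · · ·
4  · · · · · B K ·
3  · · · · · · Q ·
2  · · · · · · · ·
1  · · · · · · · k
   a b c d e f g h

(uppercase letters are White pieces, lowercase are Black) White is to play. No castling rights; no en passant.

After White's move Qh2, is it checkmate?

yes

After Qh2: black king on h1; in check: yes, from the white queen on h2.
King squares — g1: attacked by Qh2; g2: attacked by Qh2; h2: attacked by Bf4.
Black has no legal moves → checkmate.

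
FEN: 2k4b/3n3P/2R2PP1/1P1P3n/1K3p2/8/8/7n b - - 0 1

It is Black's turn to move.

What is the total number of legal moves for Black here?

Black to move; king on c8.
In check: yes, from the white rook on c6.
Legal moves: Kd8, Kb8, Kb7.
Count: 3.

3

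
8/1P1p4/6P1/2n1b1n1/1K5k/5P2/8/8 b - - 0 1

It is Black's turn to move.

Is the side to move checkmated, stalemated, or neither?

Black to move; black king on h4.
In check: no.
Legal moves for Black include: Nh7, Nf7, Nge6, Nge4, Nh3, Nxf3, Bh8, Bb8, Bg7, Bc7, Bf6, Bd6, Bf4, Bd4, Bg3, Bc3+, Bh2, Bb2, ... (list truncated; more exist).
Black has legal moves and is not in check → neither.

neither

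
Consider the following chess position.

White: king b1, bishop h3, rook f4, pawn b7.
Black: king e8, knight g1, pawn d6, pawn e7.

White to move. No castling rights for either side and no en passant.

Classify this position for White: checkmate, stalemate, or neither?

White to move; white king on b1.
In check: no.
Legal moves for White include: Rf8+, Rf7, Rf6, Rf5, Rh4, Rg4, Re4, Rd4, Rc4, Rb4, Ra4, Rf3, Rf2, Rf1, Bc8, Bd7+, Be6, Bf5, ... (list truncated; more exist).
White has legal moves and is not in check → neither.

neither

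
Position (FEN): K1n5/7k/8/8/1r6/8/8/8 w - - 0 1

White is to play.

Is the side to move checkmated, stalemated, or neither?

White to move; white king on a8.
In check: no.
King squares — a7: attacked by Nc8; b7: attacked by Rb4; b8: attacked by Rb4.
Legal moves for White: none.
Not in check and no legal moves → stalemate.

stalemate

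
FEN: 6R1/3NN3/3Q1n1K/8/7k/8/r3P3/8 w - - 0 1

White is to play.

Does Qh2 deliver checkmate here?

yes

After Qh2: black king on h4; in check: yes, from the white queen on h2.
King squares — g3: attacked by Qh2; h3: attacked by Qh2; g4: attacked by Rg8; g5: attacked by Kh6; h5: attacked by Qh2.
Black has no legal moves → checkmate.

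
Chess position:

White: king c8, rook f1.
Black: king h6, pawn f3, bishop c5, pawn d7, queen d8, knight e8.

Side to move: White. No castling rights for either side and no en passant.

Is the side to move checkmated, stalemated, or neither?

White to move; white king on c8.
In check: yes, from the black queen on d8.
King squares — b7: available; c7: attacked by Qd8; d7: attacked by Qd8; b8: attacked by Qd8; d8: available.
Legal moves for White: Kxd8, Kb7.
White is in check but has 2 legal moves → neither.

neither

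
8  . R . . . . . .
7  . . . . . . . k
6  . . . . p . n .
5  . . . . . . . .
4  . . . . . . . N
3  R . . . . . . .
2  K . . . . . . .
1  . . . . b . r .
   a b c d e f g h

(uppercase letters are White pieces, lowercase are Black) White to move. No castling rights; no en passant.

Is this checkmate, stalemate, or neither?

neither

White to move; white king on a2.
In check: no.
Legal moves for White include: Rh8+, Rg8, Rf8, Re8, Rd8, Rc8, Rba8, Rb7+, Rb6, Rb5, Rb4, Rbb3, Rb2, Rb1, Nxg6, Nf5, Nf3, Ng2, ... (list truncated; more exist).
White has legal moves and is not in check → neither.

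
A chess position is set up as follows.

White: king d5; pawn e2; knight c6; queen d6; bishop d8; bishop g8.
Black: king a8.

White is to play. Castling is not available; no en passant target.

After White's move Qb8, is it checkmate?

yes

After Qb8: black king on a8; in check: yes, from the white queen on b8.
King squares — a7: attacked by Nc6; b7: attacked by Qb8; b8: attacked by Nc6.
Black has no legal moves → checkmate.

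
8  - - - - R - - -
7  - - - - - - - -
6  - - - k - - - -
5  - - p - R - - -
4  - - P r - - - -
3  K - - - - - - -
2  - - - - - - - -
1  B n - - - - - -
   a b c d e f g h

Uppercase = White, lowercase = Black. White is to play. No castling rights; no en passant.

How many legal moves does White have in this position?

4

White to move; king on a3.
In check: yes, from the black knight on b1.
Legal moves: Ka4, Kb3, Kb2, Ka2.
Count: 4.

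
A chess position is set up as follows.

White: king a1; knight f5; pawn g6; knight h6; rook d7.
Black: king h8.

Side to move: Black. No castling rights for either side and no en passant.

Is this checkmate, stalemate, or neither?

Black to move; black king on h8.
In check: no.
King squares — g7: attacked by Nf5; h7: attacked by Pg6; g8: attacked by Nh6.
Legal moves for Black: none.
Not in check and no legal moves → stalemate.

stalemate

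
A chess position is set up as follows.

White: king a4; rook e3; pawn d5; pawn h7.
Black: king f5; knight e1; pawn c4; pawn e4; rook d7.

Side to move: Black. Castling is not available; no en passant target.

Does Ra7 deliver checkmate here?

no

After Ra7: white king on a4; in check: yes, from the black rook on a7.
White has 2 legal replies: Kb5, Kb4.
In check but a legal move exists → not checkmate.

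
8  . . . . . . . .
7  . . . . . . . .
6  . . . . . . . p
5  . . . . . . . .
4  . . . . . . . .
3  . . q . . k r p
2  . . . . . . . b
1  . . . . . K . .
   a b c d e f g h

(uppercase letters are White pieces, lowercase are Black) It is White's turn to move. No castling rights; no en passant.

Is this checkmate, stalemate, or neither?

White to move; white king on f1.
In check: no.
King squares — e1: attacked by Qc3; g1: attacked by Bh2; e2: attacked by Kf3; f2: attacked by Kf3; g2: attacked by Kf3.
Legal moves for White: none.
Not in check and no legal moves → stalemate.

stalemate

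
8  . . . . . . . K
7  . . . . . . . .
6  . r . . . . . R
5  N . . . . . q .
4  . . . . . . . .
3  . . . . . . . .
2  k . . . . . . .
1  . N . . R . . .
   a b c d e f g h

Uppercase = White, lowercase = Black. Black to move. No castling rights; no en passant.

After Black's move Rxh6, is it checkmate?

After Rxh6: white king on h8; in check: yes, from the black rook on h6.
King squares — g7: attacked by Qg5; h7: attacked by Rh6; g8: attacked by Qg5.
White has no legal moves → checkmate.

yes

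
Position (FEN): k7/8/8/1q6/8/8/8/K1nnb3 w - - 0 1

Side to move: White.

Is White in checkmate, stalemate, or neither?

stalemate

White to move; white king on a1.
In check: no.
King squares — b1: attacked by Qb5; a2: attacked by Nc1; b2: attacked by Nd1.
Legal moves for White: none.
Not in check and no legal moves → stalemate.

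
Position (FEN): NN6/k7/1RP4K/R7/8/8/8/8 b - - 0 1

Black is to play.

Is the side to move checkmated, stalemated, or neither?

Black to move; black king on a7.
In check: yes, from the white rook on a5.
King squares — a6: attacked by Ra5; b6: attacked by Na8; b7: attacked by Rb6; a8: attacked by Ra5; b8: attacked by Rb6.
Legal moves for Black: none.
In check with no legal moves → checkmate.

checkmate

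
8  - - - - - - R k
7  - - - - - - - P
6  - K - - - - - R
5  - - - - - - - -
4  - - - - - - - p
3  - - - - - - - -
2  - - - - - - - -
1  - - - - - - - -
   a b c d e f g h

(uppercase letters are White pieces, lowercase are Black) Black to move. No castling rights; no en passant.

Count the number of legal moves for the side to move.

0

Black to move; king on h8.
In check: yes, from the white rook on g8.
Legal moves: none.
Count: 0.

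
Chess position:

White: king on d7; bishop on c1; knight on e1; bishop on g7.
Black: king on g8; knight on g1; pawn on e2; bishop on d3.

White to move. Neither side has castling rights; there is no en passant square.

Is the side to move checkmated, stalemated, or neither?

White to move; white king on d7.
In check: no.
Legal moves for White include: Bh8, Bf8, Bgh6, Bf6, Be5, Bd4, Bc3, Bgb2, Ba1, Ke8, Kd8, Kc8, Ke7, Kc7, Ke6, Kd6, Kc6, Nf3, ... (list truncated; more exist).
White has legal moves and is not in check → neither.

neither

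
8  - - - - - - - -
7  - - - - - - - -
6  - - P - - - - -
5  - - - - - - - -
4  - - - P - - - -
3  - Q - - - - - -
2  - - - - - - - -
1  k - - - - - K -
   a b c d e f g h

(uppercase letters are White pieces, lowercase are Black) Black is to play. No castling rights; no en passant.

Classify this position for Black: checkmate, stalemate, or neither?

Black to move; black king on a1.
In check: no.
King squares — b1: attacked by Qb3; a2: attacked by Qb3; b2: attacked by Qb3.
Legal moves for Black: none.
Not in check and no legal moves → stalemate.

stalemate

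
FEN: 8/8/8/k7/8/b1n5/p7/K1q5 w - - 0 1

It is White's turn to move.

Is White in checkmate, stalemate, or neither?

checkmate

White to move; white king on a1.
In check: yes, from the black queen on c1.
King squares — b1: attacked by Qc1; a2: attacked by Nc3; b2: attacked by Qc1.
Legal moves for White: none.
In check with no legal moves → checkmate.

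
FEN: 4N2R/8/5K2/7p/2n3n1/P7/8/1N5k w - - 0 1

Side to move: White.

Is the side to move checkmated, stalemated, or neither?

neither

White to move; white king on f6.
In check: yes, from the black knight on g4.
King squares — e5: attacked by Nc4; f5: available; g5: available; e6: available; g6: available; e7: available; f7: available; g7: available.
Legal moves for White: Kg7, Kf7, Ke7, Kg6, Ke6, Kg5, Kf5.
White is in check but has 7 legal moves → neither.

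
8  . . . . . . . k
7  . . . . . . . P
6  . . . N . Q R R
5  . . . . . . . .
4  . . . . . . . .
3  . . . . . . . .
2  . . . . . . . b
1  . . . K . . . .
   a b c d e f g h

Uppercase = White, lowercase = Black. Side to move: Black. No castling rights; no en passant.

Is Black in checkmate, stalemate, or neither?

Black to move; black king on h8.
In check: yes, from the white queen on f6.
King squares — g7: attacked by Qf6; h7: attacked by Rh6; g8: attacked by Rg6.
Legal moves for Black: none.
In check with no legal moves → checkmate.

checkmate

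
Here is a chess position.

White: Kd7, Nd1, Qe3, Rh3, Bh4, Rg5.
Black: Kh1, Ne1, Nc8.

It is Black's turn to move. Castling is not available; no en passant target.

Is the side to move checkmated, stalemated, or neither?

Black to move; black king on h1.
In check: yes, from the white rook on h3.
King squares — g1: attacked by Qe3; g2: attacked by Rg5; h2: attacked by Rh3.
Legal moves for Black: none.
In check with no legal moves → checkmate.

checkmate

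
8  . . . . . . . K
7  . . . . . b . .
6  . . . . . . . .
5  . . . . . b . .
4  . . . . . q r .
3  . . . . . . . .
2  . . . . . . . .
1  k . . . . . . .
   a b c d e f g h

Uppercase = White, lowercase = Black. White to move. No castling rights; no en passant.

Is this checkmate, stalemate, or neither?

White to move; white king on h8.
In check: no.
King squares — g7: attacked by Rg4; h7: attacked by Bf5; g8: attacked by Rg4.
Legal moves for White: none.
Not in check and no legal moves → stalemate.

stalemate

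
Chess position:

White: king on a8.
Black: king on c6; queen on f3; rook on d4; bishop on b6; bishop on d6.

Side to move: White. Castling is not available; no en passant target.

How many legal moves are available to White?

White to move; king on a8.
In check: no.
Legal moves: none.
Count: 0.

0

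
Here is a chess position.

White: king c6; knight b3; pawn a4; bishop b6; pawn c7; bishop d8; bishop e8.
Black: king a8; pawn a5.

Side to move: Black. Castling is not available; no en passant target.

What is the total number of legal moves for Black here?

0

Black to move; king on a8.
In check: no.
Legal moves: none.
Count: 0.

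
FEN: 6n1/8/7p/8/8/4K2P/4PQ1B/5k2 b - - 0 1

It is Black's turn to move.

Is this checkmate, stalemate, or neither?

checkmate

Black to move; black king on f1.
In check: yes, from the white queen on f2.
King squares — e1: attacked by Qf2; g1: attacked by Qf2; e2: attacked by Qf2; f2: attacked by Ke3; g2: attacked by Qf2.
Legal moves for Black: none.
In check with no legal moves → checkmate.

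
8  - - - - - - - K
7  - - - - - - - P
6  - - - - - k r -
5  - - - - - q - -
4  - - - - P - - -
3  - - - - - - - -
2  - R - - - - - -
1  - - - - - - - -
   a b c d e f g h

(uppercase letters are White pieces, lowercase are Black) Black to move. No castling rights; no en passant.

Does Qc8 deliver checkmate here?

After Qc8: white king on h8; in check: yes, from the black queen on c8.
King squares — g7: attacked by Kf6; h7: own pawn; g8: attacked by Rg6.
White has no legal moves → checkmate.

yes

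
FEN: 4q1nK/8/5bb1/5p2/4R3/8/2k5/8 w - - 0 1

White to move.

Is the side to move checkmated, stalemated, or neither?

White to move; white king on h8.
In check: yes, from the black bishop on f6.
King squares — g7: attacked by Bf6; h7: attacked by Bg6; g8: attacked by Qe8.
Legal moves for White: none.
In check with no legal moves → checkmate.

checkmate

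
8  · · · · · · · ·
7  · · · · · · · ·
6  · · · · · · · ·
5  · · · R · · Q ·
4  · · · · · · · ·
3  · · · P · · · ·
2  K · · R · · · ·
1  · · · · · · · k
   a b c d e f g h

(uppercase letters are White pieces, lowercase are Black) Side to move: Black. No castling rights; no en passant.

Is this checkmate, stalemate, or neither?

stalemate

Black to move; black king on h1.
In check: no.
King squares — g1: attacked by Qg5; g2: attacked by Rd2; h2: attacked by Rd2.
Legal moves for Black: none.
Not in check and no legal moves → stalemate.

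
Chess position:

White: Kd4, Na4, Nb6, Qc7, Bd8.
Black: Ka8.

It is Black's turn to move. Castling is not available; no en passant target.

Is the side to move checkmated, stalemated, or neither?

checkmate

Black to move; black king on a8.
In check: yes, from the white knight on b6.
King squares — a7: attacked by Qc7; b7: attacked by Qc7; b8: attacked by Qc7.
Legal moves for Black: none.
In check with no legal moves → checkmate.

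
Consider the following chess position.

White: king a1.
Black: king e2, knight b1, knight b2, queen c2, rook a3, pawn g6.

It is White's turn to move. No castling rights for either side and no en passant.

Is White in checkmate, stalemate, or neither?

White to move; white king on a1.
In check: yes, from the black rook on a3.
King squares — b1: attacked by Qc2; a2: attacked by Ra3; b2: attacked by Qc2.
Legal moves for White: none.
In check with no legal moves → checkmate.

checkmate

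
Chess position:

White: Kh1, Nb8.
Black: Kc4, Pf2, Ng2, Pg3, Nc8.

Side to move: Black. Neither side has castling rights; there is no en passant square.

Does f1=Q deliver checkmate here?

yes

After f1=Q: white king on h1; in check: yes, from the black queen on f1.
King squares — g1: attacked by Qf1; g2: attacked by Qf1; h2: attacked by Pg3.
White has no legal moves → checkmate.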